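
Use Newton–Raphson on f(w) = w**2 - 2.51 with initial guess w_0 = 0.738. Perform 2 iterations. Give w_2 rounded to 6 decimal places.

1.641185

f'(w) = 2w
w_0 = 0.738000: f = -1.965356, f' = 1.476000 → w_1 = 0.738000 - (-1.965356)/(1.476000) = 2.069542
w_1 = 2.069542: f = 1.773004, f' = 4.139084 → w_2 = 2.069542 - (1.773004)/(4.139084) = 1.641185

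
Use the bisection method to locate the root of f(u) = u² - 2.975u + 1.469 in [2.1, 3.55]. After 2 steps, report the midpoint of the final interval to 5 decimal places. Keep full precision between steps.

f(2.100000) = -0.368500, f(3.550000) = 3.510250 (opposite signs)
step 1: m = 2.825000, f(m) = 1.045250 > 0 → root in [2.100000, 2.825000]
step 2: m = 2.462500, f(m) = 0.206969 > 0 → root in [2.100000, 2.462500]
Midpoint of [2.100000, 2.462500] = 2.281250

2.28125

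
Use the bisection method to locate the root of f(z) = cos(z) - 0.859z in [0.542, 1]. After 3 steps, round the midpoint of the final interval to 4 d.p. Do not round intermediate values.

0.7996

f(0.542000) = 0.391101, f(1.000000) = -0.318698 (opposite signs)
step 1: m = 0.771000, f(m) = 0.054925 > 0 → root in [0.771000, 1.000000]
step 2: m = 0.885500, f(m) = -0.127742 < 0 → root in [0.771000, 0.885500]
step 3: m = 0.828250, f(m) = -0.035301 < 0 → root in [0.771000, 0.828250]
Midpoint of [0.771000, 0.828250] = 0.799625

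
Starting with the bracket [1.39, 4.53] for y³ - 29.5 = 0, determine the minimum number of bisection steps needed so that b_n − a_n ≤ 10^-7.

25

Initial width b − a = 4.53 − 1.39 = 3.140000.
After n steps the width is (b−a)/2^n; need (b−a)/2^n ≤ 10^-7.
So n ≥ log₂(3.140000/10^-7) = log₂(31400000.0000) ≈ 24.9043.
Hence n = 25.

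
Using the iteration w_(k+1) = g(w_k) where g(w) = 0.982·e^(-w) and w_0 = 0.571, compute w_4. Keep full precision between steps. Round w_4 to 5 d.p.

w_1 = g(0.571000) = 0.554791
w_2 = g(0.554791) = 0.563857
w_3 = g(0.563857) = 0.558768
w_4 = g(0.558768) = 0.561619

0.56162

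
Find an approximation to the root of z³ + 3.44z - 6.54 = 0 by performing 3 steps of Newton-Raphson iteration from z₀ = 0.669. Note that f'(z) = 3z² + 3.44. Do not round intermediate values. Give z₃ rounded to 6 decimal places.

1.284887

z_0 = 0.669000: f = -3.939222, f' = 4.782683 → z_1 = 0.669000 - (-3.939222)/(4.782683) = 1.492643
z_1 = 1.492643: f = 1.920272, f' = 10.123946 → z_2 = 1.492643 - (1.920272)/(10.123946) = 1.302966
z_2 = 1.302966: f = 0.154279, f' = 8.533165 → z_3 = 1.302966 - (0.154279)/(8.533165) = 1.284887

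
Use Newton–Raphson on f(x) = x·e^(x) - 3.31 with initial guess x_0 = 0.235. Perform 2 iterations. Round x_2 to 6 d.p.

f'(x) = (x + 1)·e^(x)
x_0 = 0.235000: f = -3.012746, f' = 1.562162 → x_1 = 0.235000 - (-3.012746)/(1.562162) = 2.163575
x_1 = 2.163575: f = 15.517832, f' = 27.530021 → x_2 = 2.163575 - (15.517832)/(27.530021) = 1.599905

1.599905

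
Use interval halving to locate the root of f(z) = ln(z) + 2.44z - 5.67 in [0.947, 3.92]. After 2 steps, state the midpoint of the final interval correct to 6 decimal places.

f(0.947000) = -3.413776, f(3.920000) = 5.260892 (opposite signs)
step 1: m = 2.433500, f(m) = 1.157071 > 0 → root in [0.947000, 2.433500]
step 2: m = 1.690250, f(m) = -1.020914 < 0 → root in [1.690250, 2.433500]
Midpoint of [1.690250, 2.433500] = 2.061875

2.061875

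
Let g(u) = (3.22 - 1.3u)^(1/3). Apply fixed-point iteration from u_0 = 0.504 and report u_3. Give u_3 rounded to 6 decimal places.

u_1 = g(0.504000) = 1.368835
u_2 = g(1.368835) = 1.129378
u_3 = g(1.129378) = 1.205486

1.205486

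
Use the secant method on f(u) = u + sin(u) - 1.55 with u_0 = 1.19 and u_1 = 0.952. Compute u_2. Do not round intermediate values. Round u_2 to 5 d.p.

0.80548

Secant update: u_(k+1) = u_k − f(u_k)·(u_k − u_(k-1))/(f(u_k) − f(u_(k-1))).
f(u_0) = 0.568369, f(u_1) = 0.216577
u_2 = 0.952000 - (0.216577)·(0.952000 - 1.190000)/(0.216577 - (0.568369)) = 0.805478; f(u_2) = -0.023361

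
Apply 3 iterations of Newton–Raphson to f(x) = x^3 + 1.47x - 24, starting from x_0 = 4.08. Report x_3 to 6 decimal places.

f'(x) = 3x^2 + 1.47
x_0 = 4.080000: f = 49.914912, f' = 51.409200 → x_1 = 4.080000 - (49.914912)/(51.409200) = 3.109067
x_1 = 3.109067: f = 10.623482, f' = 30.468884 → x_2 = 3.109067 - (10.623482)/(30.468884) = 2.760400
x_2 = 2.760400: f = 1.091506, f' = 24.329424 → x_3 = 2.760400 - (1.091506)/(24.329424) = 2.715536

2.715536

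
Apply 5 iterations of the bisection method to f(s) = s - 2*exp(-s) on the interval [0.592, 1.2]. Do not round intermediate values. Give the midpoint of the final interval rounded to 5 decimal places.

0.84850

f(0.592000) = -0.514439, f(1.200000) = 0.597612 (opposite signs)
step 1: m = 0.896000, f(m) = 0.079602 > 0 → root in [0.592000, 0.896000]
step 2: m = 0.744000, f(m) = -0.206419 < 0 → root in [0.744000, 0.896000]
step 3: m = 0.820000, f(m) = -0.060863 < 0 → root in [0.820000, 0.896000]
step 4: m = 0.858000, f(m) = 0.009981 > 0 → root in [0.820000, 0.858000]
step 5: m = 0.839000, f(m) = -0.025285 < 0 → root in [0.839000, 0.858000]
Midpoint of [0.839000, 0.858000] = 0.848500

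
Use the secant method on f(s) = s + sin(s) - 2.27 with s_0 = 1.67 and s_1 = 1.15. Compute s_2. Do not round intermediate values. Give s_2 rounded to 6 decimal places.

f(s_0) = 0.395083, f(s_1) = -0.207236
s_2 = 1.150000 - (-0.207236)·(1.150000 - 1.670000)/(-0.207236 - (0.395083)) = 1.328913; f(s_2) = 0.029802

1.328913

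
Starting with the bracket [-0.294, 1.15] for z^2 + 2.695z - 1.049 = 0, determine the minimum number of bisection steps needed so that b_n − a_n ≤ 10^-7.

24

Initial width b − a = 1.15 − -0.294 = 1.444000.
After n steps the width is (b−a)/2^n; need (b−a)/2^n ≤ 10^-7.
So n ≥ log₂(1.444000/10^-7) = log₂(14440000.0000) ≈ 23.7836.
Hence n = 24.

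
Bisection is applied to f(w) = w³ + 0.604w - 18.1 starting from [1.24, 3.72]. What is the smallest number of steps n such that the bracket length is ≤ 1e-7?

Initial width b − a = 3.72 − 1.24 = 2.480000.
After n steps the width is (b−a)/2^n; need (b−a)/2^n ≤ 1e-7.
So n ≥ log₂(2.480000/1e-7) = log₂(24800000.0000) ≈ 24.5638.
Hence n = 25.

25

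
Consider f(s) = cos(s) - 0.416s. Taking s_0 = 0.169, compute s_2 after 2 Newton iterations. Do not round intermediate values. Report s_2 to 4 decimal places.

f'(s) = -sin(s) - 0.416
s_0 = 0.169000: f = 0.915449, f' = -0.584197 → s_1 = 0.169000 - (0.915449)/(-0.584197) = 1.736023
s_1 = 1.736023: f = -0.886661, f' = -1.402381 → s_2 = 1.736023 - (-0.886661)/(-1.402381) = 1.103769

1.1038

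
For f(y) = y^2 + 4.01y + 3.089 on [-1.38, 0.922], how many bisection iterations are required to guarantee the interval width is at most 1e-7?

Initial width b − a = 0.922 − -1.38 = 2.302000.
After n steps the width is (b−a)/2^n; need (b−a)/2^n ≤ 1e-7.
So n ≥ log₂(2.302000/1e-7) = log₂(23020000.0000) ≈ 24.4564.
Hence n = 25.

25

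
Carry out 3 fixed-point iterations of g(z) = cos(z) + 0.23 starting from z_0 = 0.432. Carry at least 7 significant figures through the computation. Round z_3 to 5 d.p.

z_1 = g(0.432000) = 1.138130
z_2 = g(1.138130) = 0.649293
z_3 = g(0.649293) = 1.026512

1.02651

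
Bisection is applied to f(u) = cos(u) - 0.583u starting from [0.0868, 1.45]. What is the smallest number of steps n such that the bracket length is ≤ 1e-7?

24

Initial width b − a = 1.45 − 0.0868 = 1.363200.
After n steps the width is (b−a)/2^n; need (b−a)/2^n ≤ 1e-7.
So n ≥ log₂(1.363200/1e-7) = log₂(13632000.0000) ≈ 23.7005.
Hence n = 24.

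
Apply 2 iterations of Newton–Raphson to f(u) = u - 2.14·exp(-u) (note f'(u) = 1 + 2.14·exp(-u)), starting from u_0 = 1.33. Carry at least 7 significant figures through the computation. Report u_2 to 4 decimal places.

0.8836

Newton update: u ← u − f(u)/f'(u).
u_0 = 1.330000: f = 0.764019, f' = 1.565981 → u_1 = 1.330000 - (0.764019)/(1.565981) = 0.842115
u_1 = 0.842115: f = -0.079793, f' = 1.921909 → u_2 = 0.842115 - (-0.079793)/(1.921909) = 0.883633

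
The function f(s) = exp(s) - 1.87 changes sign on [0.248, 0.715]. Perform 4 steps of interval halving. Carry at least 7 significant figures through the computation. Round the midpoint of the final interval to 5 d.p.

0.61284

f(0.248000) = -0.588540, f(0.715000) = 0.174187 (opposite signs)
step 1: m = 0.481500, f(m) = -0.251500 < 0 → root in [0.481500, 0.715000]
step 2: m = 0.598250, f(m) = -0.051067 < 0 → root in [0.598250, 0.715000]
step 3: m = 0.656625, f(m) = 0.058273 > 0 → root in [0.598250, 0.656625]
step 4: m = 0.627437, f(m) = 0.002805 > 0 → root in [0.598250, 0.627437]
Midpoint of [0.598250, 0.627437] = 0.612844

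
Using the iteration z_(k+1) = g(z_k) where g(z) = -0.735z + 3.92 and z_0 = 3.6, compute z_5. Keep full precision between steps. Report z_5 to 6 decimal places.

z_1 = g(3.600000) = 1.274000
z_2 = g(1.274000) = 2.983610
z_3 = g(2.983610) = 1.727047
z_4 = g(1.727047) = 2.650621
z_5 = g(2.650621) = 1.971794

1.971794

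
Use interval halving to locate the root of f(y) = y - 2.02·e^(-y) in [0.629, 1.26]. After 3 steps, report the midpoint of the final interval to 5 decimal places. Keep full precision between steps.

f(0.629000) = -0.447912, f(1.260000) = 0.687019 (opposite signs)
step 1: m = 0.944500, f(m) = 0.158975 > 0 → root in [0.629000, 0.944500]
step 2: m = 0.786750, f(m) = -0.133001 < 0 → root in [0.786750, 0.944500]
step 3: m = 0.865625, f(m) = 0.015632 > 0 → root in [0.786750, 0.865625]
Midpoint of [0.786750, 0.865625] = 0.826188

0.82619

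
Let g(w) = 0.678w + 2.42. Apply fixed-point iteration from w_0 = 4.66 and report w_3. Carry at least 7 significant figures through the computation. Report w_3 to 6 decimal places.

6.625558

w_1 = g(4.660000) = 5.579480
w_2 = g(5.579480) = 6.202887
w_3 = g(6.202887) = 6.625558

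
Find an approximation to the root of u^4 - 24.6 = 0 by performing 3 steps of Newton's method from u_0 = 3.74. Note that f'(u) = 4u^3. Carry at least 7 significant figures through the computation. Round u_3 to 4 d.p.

2.2530

u_0 = 3.740000: f = 171.052954, f' = 209.254496 → u_1 = 3.740000 - (171.052954)/(209.254496) = 2.922560
u_1 = 2.922560: f = 48.354798, f' = 99.850533 → u_2 = 2.922560 - (48.354798)/(99.850533) = 2.438288
u_2 = 2.438288: f = 10.746001, f' = 57.984939 → u_3 = 2.438288 - (10.746001)/(57.984939) = 2.252964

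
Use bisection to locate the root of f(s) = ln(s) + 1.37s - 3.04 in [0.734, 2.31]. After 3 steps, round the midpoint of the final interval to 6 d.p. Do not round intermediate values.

1.817500

f(0.734000) = -2.343666, f(2.310000) = 0.961948 (opposite signs)
step 1: m = 1.522000, f(m) = -0.534835 < 0 → root in [1.522000, 2.310000]
step 2: m = 1.916000, f(m) = 0.235160 > 0 → root in [1.522000, 1.916000]
step 3: m = 1.719000, f(m) = -0.143227 < 0 → root in [1.719000, 1.916000]
Midpoint of [1.719000, 1.916000] = 1.817500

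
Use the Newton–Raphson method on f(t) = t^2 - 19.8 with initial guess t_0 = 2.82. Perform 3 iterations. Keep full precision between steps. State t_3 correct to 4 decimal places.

4.4498

f'(t) = 2t
t_0 = 2.820000: f = -11.847600, f' = 5.640000 → t_1 = 2.820000 - (-11.847600)/(5.640000) = 4.920638
t_1 = 4.920638: f = 4.412681, f' = 9.841277 → t_2 = 4.920638 - (4.412681)/(9.841277) = 4.472253
t_2 = 4.472253: f = 0.201049, f' = 8.944507 → t_3 = 4.472253 - (0.201049)/(8.944507) = 4.449776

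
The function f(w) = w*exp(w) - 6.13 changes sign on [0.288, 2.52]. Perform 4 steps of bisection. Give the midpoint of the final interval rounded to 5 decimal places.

1.47375

f(0.288000) = -5.745878, f(2.520000) = 25.190064 (opposite signs)
step 1: m = 1.404000, f(m) = -0.413680 < 0 → root in [1.404000, 2.520000]
step 2: m = 1.962000, f(m) = 7.826765 > 0 → root in [1.404000, 1.962000]
step 3: m = 1.683000, f(m) = 2.927362 > 0 → root in [1.404000, 1.683000]
step 4: m = 1.543500, f(m) = 1.095039 > 0 → root in [1.404000, 1.543500]
Midpoint of [1.404000, 1.543500] = 1.473750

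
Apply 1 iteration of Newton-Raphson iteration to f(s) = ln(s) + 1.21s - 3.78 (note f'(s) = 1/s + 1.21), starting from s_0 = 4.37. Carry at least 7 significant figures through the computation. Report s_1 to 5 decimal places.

s_0 = 4.370000: f = 2.982463, f' = 1.438833 → s_1 = 4.370000 - (2.982463)/(1.438833) = 2.297165

2.29717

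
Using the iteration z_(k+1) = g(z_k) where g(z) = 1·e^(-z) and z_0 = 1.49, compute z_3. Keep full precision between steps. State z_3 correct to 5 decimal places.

0.45013

z_1 = g(1.490000) = 0.225373
z_2 = g(0.225373) = 0.798219
z_3 = g(0.798219) = 0.450130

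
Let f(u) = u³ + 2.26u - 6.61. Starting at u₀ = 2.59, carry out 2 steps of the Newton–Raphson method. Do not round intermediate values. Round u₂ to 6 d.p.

1.537823

f'(u) = 3u² + 2.26
u_0 = 2.590000: f = 16.617379, f' = 22.384300 → u_1 = 2.590000 - (16.617379)/(22.384300) = 1.847632
u_1 = 1.847632: f = 3.872996, f' = 12.501236 → u_2 = 1.847632 - (3.872996)/(12.501236) = 1.537823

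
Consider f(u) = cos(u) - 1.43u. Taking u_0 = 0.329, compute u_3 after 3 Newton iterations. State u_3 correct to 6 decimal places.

f'(u) = -sin(u) - 1.43
u_0 = 0.329000: f = 0.475896, f' = -1.753097 → u_1 = 0.329000 - (0.475896)/(-1.753097) = 0.600460
u_1 = 0.600460: f = -0.033582, f' = -1.995022 → u_2 = 0.600460 - (-0.033582)/(-1.995022) = 0.583627
u_2 = 0.583627: f = -0.000117, f' = -1.981054 → u_3 = 0.583627 - (-0.000117)/(-1.981054) = 0.583568

0.583568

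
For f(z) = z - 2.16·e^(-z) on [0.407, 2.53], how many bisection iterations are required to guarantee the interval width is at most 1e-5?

18

Initial width b − a = 2.53 − 0.407 = 2.123000.
After n steps the width is (b−a)/2^n; need (b−a)/2^n ≤ 1e-5.
So n ≥ log₂(2.123000/1e-5) = log₂(212300.0000) ≈ 17.6957.
Hence n = 18.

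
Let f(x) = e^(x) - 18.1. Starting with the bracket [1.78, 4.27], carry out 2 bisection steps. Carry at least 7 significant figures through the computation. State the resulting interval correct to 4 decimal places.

[2.4025, 3.0250]

f(1.780000) = -12.170144, f(4.270000) = 53.421636 (opposite signs)
step 1: m = 3.025000, f(m) = 2.494005 > 0 → root in [1.780000, 3.025000]
step 2: m = 2.402500, f(m) = -7.049231 < 0 → root in [2.402500, 3.025000]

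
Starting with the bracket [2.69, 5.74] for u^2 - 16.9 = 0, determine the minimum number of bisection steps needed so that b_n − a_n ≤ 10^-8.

29

Initial width b − a = 5.74 − 2.69 = 3.050000.
After n steps the width is (b−a)/2^n; need (b−a)/2^n ≤ 10^-8.
So n ≥ log₂(3.050000/10^-8) = log₂(305000000.0000) ≈ 28.1842.
Hence n = 29.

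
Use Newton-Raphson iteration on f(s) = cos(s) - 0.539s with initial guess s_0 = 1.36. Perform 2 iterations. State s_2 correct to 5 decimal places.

1.00098

Newton update: s ← s − f(s)/f'(s).
f'(s) = -sin(s) - 0.539
s_0 = 1.360000: f = -0.523801, f' = -1.516865 → s_1 = 1.360000 - (-0.523801)/(-1.516865) = 1.014682
s_1 = 1.014682: f = -0.019023, f' = -1.388312 → s_2 = 1.014682 - (-0.019023)/(-1.388312) = 1.000979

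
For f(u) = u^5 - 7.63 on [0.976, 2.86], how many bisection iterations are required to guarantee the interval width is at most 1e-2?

Initial width b − a = 2.86 − 0.976 = 1.884000.
After n steps the width is (b−a)/2^n; need (b−a)/2^n ≤ 1e-2.
So n ≥ log₂(1.884000/1e-2) = log₂(188.4000) ≈ 7.5577.
Hence n = 8.

8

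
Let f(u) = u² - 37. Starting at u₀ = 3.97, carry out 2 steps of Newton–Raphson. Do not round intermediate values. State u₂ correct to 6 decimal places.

6.106544

f'(u) = 2u
u_0 = 3.970000: f = -21.239100, f' = 7.940000 → u_1 = 3.970000 - (-21.239100)/(7.940000) = 6.644950
u_1 = 6.644950: f = 7.155355, f' = 13.289899 → u_2 = 6.644950 - (7.155355)/(13.289899) = 6.106544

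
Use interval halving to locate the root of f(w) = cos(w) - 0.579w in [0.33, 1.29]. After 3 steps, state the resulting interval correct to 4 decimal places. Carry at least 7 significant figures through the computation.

[0.9300, 1.0500]

f(0.330000) = 0.754972, f(1.290000) = -0.469789 (opposite signs)
step 1: m = 0.810000, f(m) = 0.220508 > 0 → root in [0.810000, 1.290000]
step 2: m = 1.050000, f(m) = -0.110379 < 0 → root in [0.810000, 1.050000]
step 3: m = 0.930000, f(m) = 0.059364 > 0 → root in [0.930000, 1.050000]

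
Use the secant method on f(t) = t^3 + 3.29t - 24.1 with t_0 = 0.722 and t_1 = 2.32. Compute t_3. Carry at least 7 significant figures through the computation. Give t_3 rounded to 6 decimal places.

f(t_0) = -21.348253, f(t_1) = -3.980032
t_2 = 2.320000 - (-3.980032)·(2.320000 - 0.722000)/(-3.980032 - (-21.348253)) = 2.686191; f(t_2) = 4.120115
t_3 = 2.686191 - (4.120115)·(2.686191 - 2.320000)/(4.120115 - (-3.980032)) = 2.499929; f(t_3) = -0.251560

2.499929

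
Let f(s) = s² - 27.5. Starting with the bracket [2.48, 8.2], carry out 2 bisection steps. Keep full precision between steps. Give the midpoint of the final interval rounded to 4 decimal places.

f(2.480000) = -21.349600, f(8.200000) = 39.740000 (opposite signs)
step 1: m = 5.340000, f(m) = 1.015600 > 0 → root in [2.480000, 5.340000]
step 2: m = 3.910000, f(m) = -12.211900 < 0 → root in [3.910000, 5.340000]
Midpoint of [3.910000, 5.340000] = 4.625000

4.6250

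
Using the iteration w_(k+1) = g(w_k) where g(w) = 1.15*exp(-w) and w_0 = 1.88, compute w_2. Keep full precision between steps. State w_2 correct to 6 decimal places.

0.964914

w_1 = g(1.880000) = 0.175479
w_2 = g(0.175479) = 0.964914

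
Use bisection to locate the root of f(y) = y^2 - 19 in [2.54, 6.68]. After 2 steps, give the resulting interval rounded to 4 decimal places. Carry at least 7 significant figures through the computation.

[3.5750, 4.6100]

f(2.540000) = -12.548400, f(6.680000) = 25.622400 (opposite signs)
step 1: m = 4.610000, f(m) = 2.252100 > 0 → root in [2.540000, 4.610000]
step 2: m = 3.575000, f(m) = -6.219375 < 0 → root in [3.575000, 4.610000]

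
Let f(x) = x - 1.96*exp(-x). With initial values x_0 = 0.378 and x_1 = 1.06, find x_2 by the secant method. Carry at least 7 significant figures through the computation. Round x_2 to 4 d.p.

f(x_0) = -0.965052, f(x_1) = 0.380947
x_2 = 1.060000 - (0.380947)·(1.060000 - 0.378000)/(0.380947 - (-0.965052)) = 0.866979; f(x_2) = 0.043350

0.8670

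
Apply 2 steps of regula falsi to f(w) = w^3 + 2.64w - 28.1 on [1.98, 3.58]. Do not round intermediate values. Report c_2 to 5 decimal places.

2.70420

f(1.980000) = -15.110408, f(3.580000) = 27.233912
step 1: c = 2.550954, f(c) = -4.765493 < 0 → new bracket [2.550954, 3.580000]
step 2: c = 2.704204, f(c) = -1.185818 < 0 → new bracket [2.704204, 3.580000]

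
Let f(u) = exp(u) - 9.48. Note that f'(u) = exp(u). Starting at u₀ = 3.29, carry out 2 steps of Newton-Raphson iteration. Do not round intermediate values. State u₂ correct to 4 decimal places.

u_0 = 3.290000: f = 17.362864, f' = 26.842864 → u_1 = 3.290000 - (17.362864)/(26.842864) = 2.643166
u_1 = 2.643166: f = 4.577647, f' = 14.057647 → u_2 = 2.643166 - (4.577647)/(14.057647) = 2.317533

2.3175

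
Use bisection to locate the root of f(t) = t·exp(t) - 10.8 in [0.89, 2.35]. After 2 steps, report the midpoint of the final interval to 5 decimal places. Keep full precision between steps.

f(0.890000) = -8.632735, f(2.350000) = 13.841089 (opposite signs)
step 1: m = 1.620000, f(m) = -2.613994 < 0 → root in [1.620000, 2.350000]
step 2: m = 1.985000, f(m) = 3.648909 > 0 → root in [1.620000, 1.985000]
Midpoint of [1.620000, 1.985000] = 1.802500

1.80250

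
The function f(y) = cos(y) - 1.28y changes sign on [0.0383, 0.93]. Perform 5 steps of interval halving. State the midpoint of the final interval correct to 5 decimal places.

0.63741

f(0.038300) = 0.950243, f(0.930000) = -0.592566 (opposite signs)
step 1: m = 0.484150, f(m) = 0.265359 > 0 → root in [0.484150, 0.930000]
step 2: m = 0.707075, f(m) = -0.144791 < 0 → root in [0.484150, 0.707075]
step 3: m = 0.595612, f(m) = 0.065421 > 0 → root in [0.595612, 0.707075]
step 4: m = 0.651344, f(m) = -0.038450 < 0 → root in [0.595612, 0.651344]
step 5: m = 0.623478, f(m) = 0.013801 > 0 → root in [0.623478, 0.651344]
Midpoint of [0.623478, 0.651344] = 0.637411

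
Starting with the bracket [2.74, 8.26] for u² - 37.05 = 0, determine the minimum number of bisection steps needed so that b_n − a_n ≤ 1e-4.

16

Initial width b − a = 8.26 − 2.74 = 5.520000.
After n steps the width is (b−a)/2^n; need (b−a)/2^n ≤ 1e-4.
So n ≥ log₂(5.520000/1e-4) = log₂(55200.0000) ≈ 15.7524.
Hence n = 16.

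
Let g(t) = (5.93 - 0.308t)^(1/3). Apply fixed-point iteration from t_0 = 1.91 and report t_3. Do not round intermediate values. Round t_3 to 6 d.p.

t_1 = g(1.910000) = 1.748076
t_2 = g(1.748076) = 1.753500
t_3 = g(1.753500) = 1.753319

1.753319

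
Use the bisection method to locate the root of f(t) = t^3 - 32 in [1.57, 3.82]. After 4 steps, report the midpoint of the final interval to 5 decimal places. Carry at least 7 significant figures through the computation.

f(1.570000) = -28.130107, f(3.820000) = 23.742968 (opposite signs)
step 1: m = 2.695000, f(m) = -12.426148 < 0 → root in [2.695000, 3.820000]
step 2: m = 3.257500, f(m) = 2.566330 > 0 → root in [2.695000, 3.257500]
step 3: m = 2.976250, f(m) = -5.636187 < 0 → root in [2.976250, 3.257500]
step 4: m = 3.116875, f(m) = -1.719841 < 0 → root in [3.116875, 3.257500]
Midpoint of [3.116875, 3.257500] = 3.187187

3.18719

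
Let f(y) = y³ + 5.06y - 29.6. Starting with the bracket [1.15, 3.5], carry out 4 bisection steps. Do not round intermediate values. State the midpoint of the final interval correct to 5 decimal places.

f(1.150000) = -22.260125, f(3.500000) = 30.985000 (opposite signs)
step 1: m = 2.325000, f(m) = -5.267422 < 0 → root in [2.325000, 3.500000]
step 2: m = 2.912500, f(m) = 9.842986 > 0 → root in [2.325000, 2.912500]
step 3: m = 2.618750, f(m) = 1.609874 > 0 → root in [2.325000, 2.618750]
step 4: m = 2.471875, f(m) = -1.988746 < 0 → root in [2.471875, 2.618750]
Midpoint of [2.471875, 2.618750] = 2.545313

2.54531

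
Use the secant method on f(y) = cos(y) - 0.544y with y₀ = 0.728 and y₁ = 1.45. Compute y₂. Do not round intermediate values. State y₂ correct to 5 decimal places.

Secant update: y_(k+1) = y_k − f(y_k)·(y_k − y_(k-1))/(f(y_k) − f(y_(k-1))).
f(y_0) = 0.350475, f(y_1) = -0.668297
y_2 = 1.450000 - (-0.668297)·(1.450000 - 0.728000)/(-0.668297 - (0.350475)) = 0.976380; f(y_2) = 0.028874

0.97638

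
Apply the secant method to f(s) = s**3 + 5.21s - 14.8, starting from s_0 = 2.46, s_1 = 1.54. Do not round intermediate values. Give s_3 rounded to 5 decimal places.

1.77695

f(s_0) = 12.903536, f(s_1) = -3.124336
s_2 = 1.540000 - (-3.124336)·(1.540000 - 2.460000)/(-3.124336 - (12.903536)) = 1.719337; f(s_2) = -0.759689
s_3 = 1.719337 - (-0.759689)·(1.719337 - 1.540000)/(-0.759689 - (-3.124336)) = 1.776952; f(s_3) = 0.068756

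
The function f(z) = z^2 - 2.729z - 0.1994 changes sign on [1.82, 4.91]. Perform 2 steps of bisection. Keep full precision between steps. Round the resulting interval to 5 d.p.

f(1.820000) = -1.853780, f(4.910000) = 10.509310 (opposite signs)
step 1: m = 3.365000, f(m) = 1.940740 > 0 → root in [1.820000, 3.365000]
step 2: m = 2.592500, f(m) = -0.553276 < 0 → root in [2.592500, 3.365000]

[2.59250, 3.36500]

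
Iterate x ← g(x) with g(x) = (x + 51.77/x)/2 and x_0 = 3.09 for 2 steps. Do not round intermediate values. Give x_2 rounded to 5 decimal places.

7.56985

x_1 = g(3.090000) = 9.922023
x_2 = g(9.922023) = 7.569854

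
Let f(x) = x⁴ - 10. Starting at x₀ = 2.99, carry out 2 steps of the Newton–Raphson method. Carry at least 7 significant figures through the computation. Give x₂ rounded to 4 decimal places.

f'(x) = 4x³
x_0 = 2.990000: f = 69.925388, f' = 106.923596 → x_1 = 2.990000 - (69.925388)/(106.923596) = 2.336025
x_1 = 2.336025: f = 19.778975, f' = 50.990855 → x_2 = 2.336025 - (19.778975)/(50.990855) = 1.948132

1.9481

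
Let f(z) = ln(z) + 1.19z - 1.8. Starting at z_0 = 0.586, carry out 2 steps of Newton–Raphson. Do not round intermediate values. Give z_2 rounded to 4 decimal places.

1.2917

f'(z) = 1/z + 1.19
z_0 = 0.586000: f = -1.637095, f' = 2.896485 → z_1 = 0.586000 - (-1.637095)/(2.896485) = 1.151201
z_1 = 1.151201: f = -0.289265, f' = 2.058658 → z_2 = 1.151201 - (-0.289265)/(2.058658) = 1.291712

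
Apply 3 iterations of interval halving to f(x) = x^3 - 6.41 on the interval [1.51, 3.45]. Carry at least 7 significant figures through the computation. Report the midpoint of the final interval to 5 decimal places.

1.87375

f(1.510000) = -2.967049, f(3.450000) = 34.653625 (opposite signs)
step 1: m = 2.480000, f(m) = 8.842992 > 0 → root in [1.510000, 2.480000]
step 2: m = 1.995000, f(m) = 1.530150 > 0 → root in [1.510000, 1.995000]
step 3: m = 1.752500, f(m) = -1.027623 < 0 → root in [1.752500, 1.995000]
Midpoint of [1.752500, 1.995000] = 1.873750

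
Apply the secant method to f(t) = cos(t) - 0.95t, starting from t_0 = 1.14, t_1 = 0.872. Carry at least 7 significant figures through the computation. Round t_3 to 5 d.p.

f(t_0) = -0.665405, f(t_1) = -0.185103
t_2 = 0.872000 - (-0.185103)·(0.872000 - 1.140000)/(-0.185103 - (-0.665405)) = 0.768716; f(t_2) = -0.011476
t_3 = 0.768716 - (-0.011476)·(0.768716 - 0.872000)/(-0.011476 - (-0.185103)) = 0.761889; f(t_3) = -0.000262

0.76189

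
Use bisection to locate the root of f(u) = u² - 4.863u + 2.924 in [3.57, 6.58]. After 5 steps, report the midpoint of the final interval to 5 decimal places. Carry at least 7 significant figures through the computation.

f(3.570000) = -1.692010, f(6.580000) = 14.221860 (opposite signs)
step 1: m = 5.075000, f(m) = 3.999900 > 0 → root in [3.570000, 5.075000]
step 2: m = 4.322500, f(m) = 0.587689 > 0 → root in [3.570000, 4.322500]
step 3: m = 3.946250, f(m) = -0.693725 < 0 → root in [3.946250, 4.322500]
step 4: m = 4.134375, f(m) = -0.088409 < 0 → root in [4.134375, 4.322500]
step 5: m = 4.228438, f(m) = 0.240792 > 0 → root in [4.134375, 4.228438]
Midpoint of [4.134375, 4.228438] = 4.181406

4.18141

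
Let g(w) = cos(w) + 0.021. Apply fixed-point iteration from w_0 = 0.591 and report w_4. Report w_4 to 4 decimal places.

w_1 = g(0.591000) = 0.851384
w_2 = g(0.851384) = 0.679943
w_3 = g(0.679943) = 0.798609
w_4 = g(0.798609) = 0.718704

0.7187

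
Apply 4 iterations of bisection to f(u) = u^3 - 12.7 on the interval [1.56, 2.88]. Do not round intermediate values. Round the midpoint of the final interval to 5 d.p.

2.34375

f(1.560000) = -8.903584, f(2.880000) = 11.187872 (opposite signs)
step 1: m = 2.220000, f(m) = -1.758952 < 0 → root in [2.220000, 2.880000]
step 2: m = 2.550000, f(m) = 3.881375 > 0 → root in [2.220000, 2.550000]
step 3: m = 2.385000, f(m) = 0.866417 > 0 → root in [2.220000, 2.385000]
step 4: m = 2.302500, f(m) = -0.493282 < 0 → root in [2.302500, 2.385000]
Midpoint of [2.302500, 2.385000] = 2.343750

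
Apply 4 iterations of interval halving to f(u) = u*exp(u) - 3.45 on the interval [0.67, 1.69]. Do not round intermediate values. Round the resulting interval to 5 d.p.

f(0.670000) = -2.140661, f(1.690000) = 5.708922 (opposite signs)
step 1: m = 1.180000, f(m) = 0.390162 > 0 → root in [0.670000, 1.180000]
step 2: m = 0.925000, f(m) = -1.117272 < 0 → root in [0.925000, 1.180000]
step 3: m = 1.052500, f(m) = -0.434794 < 0 → root in [1.052500, 1.180000]
step 4: m = 1.116250, f(m) = -0.041662 < 0 → root in [1.116250, 1.180000]

[1.11625, 1.18000]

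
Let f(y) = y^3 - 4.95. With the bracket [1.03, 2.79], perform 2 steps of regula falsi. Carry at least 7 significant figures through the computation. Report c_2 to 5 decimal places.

1.54087

f(1.030000) = -3.857273, f(2.790000) = 16.767639
step 1: c = 1.359155, f(c) = -2.439228 < 0 → new bracket [1.359155, 2.790000]
step 2: c = 1.540869, f(c) = -1.291547 < 0 → new bracket [1.540869, 2.790000]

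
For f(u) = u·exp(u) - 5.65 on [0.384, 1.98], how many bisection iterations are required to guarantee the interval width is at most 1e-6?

Initial width b − a = 1.98 − 0.384 = 1.596000.
After n steps the width is (b−a)/2^n; need (b−a)/2^n ≤ 1e-6.
So n ≥ log₂(1.596000/1e-6) = log₂(1596000.0000) ≈ 20.6060.
Hence n = 21.

21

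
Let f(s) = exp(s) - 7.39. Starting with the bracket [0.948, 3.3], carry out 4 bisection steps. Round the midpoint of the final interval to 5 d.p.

2.05050

f(0.948000) = -4.809457, f(3.300000) = 19.722639 (opposite signs)
step 1: m = 2.124000, f(m) = 0.974529 > 0 → root in [0.948000, 2.124000]
step 2: m = 1.536000, f(m) = -2.744031 < 0 → root in [1.536000, 2.124000]
step 3: m = 1.830000, f(m) = -1.156113 < 0 → root in [1.830000, 2.124000]
step 4: m = 1.977000, f(m) = -0.168953 < 0 → root in [1.977000, 2.124000]
Midpoint of [1.977000, 2.124000] = 2.050500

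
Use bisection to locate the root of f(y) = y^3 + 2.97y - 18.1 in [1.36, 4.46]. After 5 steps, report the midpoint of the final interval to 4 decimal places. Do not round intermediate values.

2.2803

f(1.360000) = -11.545344, f(4.460000) = 83.862736 (opposite signs)
step 1: m = 2.910000, f(m) = 15.184871 > 0 → root in [1.360000, 2.910000]
step 2: m = 2.135000, f(m) = -2.027240 < 0 → root in [2.135000, 2.910000]
step 3: m = 2.522500, f(m) = 5.442508 > 0 → root in [2.135000, 2.522500]
step 4: m = 2.328750, f(m) = 1.445377 > 0 → root in [2.135000, 2.328750]
step 5: m = 2.231875, f(m) = -0.353768 < 0 → root in [2.231875, 2.328750]
Midpoint of [2.231875, 2.328750] = 2.280313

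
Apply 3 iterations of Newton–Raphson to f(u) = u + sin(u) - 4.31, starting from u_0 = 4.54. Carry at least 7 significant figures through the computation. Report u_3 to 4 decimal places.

5.1956

f'(u) = 1 + cos(u)
u_0 = 4.540000: f = -0.755178, f' = 0.828464 → u_1 = 4.540000 - (-0.755178)/(0.828464) = 5.451540
u_1 = 5.451540: f = 0.402499, f' = 1.673661 → u_2 = 5.451540 - (0.402499)/(1.673661) = 5.211050
u_2 = 5.211050: f = 0.022826, f' = 1.478250 → u_3 = 5.211050 - (0.022826)/(1.478250) = 5.195609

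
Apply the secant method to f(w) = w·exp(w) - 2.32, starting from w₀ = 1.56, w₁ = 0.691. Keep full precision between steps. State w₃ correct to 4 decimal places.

0.9412

Secant update: w_(k+1) = w_k − f(w_k)·(w_k − w_(k-1))/(f(w_k) − f(w_(k-1))).
f(w_0) = 5.103761, f(w_1) = -0.940964
w_2 = 0.691000 - (-0.940964)·(0.691000 - 1.560000)/(-0.940964 - (5.103761)) = 0.826275; f(w_2) = -0.432135
w_3 = 0.826275 - (-0.432135)·(0.826275 - 0.691000)/(-0.432135 - (-0.940964)) = 0.941160; f(w_3) = 0.092147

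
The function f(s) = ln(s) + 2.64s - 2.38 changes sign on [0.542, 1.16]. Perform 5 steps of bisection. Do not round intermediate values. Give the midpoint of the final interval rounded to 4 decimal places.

0.9379

f(0.542000) = -1.561609, f(1.160000) = 0.830820 (opposite signs)
step 1: m = 0.851000, f(m) = -0.294703 < 0 → root in [0.851000, 1.160000]
step 2: m = 1.005500, f(m) = 0.280005 > 0 → root in [0.851000, 1.005500]
step 3: m = 0.928250, f(m) = -0.003874 < 0 → root in [0.928250, 1.005500]
step 4: m = 0.966875, f(m) = 0.138864 > 0 → root in [0.928250, 0.966875]
step 5: m = 0.947563, f(m) = 0.067703 > 0 → root in [0.928250, 0.947563]
Midpoint of [0.928250, 0.947563] = 0.937906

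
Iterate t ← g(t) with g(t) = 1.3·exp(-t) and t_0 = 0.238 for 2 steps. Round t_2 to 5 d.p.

0.46659

t_1 = g(0.238000) = 1.024663
t_2 = g(1.024663) = 0.466592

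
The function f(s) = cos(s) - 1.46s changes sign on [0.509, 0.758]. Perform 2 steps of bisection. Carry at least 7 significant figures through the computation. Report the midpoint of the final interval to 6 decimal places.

0.602375

f(0.509000) = 0.130092, f(0.758000) = -0.380468 (opposite signs)
step 1: m = 0.633500, f(m) = -0.118949 < 0 → root in [0.509000, 0.633500]
step 2: m = 0.571250, f(m) = 0.007201 > 0 → root in [0.571250, 0.633500]
Midpoint of [0.571250, 0.633500] = 0.602375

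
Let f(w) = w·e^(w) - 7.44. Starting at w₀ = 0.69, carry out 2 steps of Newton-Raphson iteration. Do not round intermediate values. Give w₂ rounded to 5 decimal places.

Newton update: w ← w − f(w)/f'(w).
f'(w) = (w + 1)·e^(w)
w_0 = 0.690000: f = -6.064336, f' = 3.369379 → w_1 = 0.690000 - (-6.064336)/(3.369379) = 2.489838
w_1 = 2.489838: f = 22.585752, f' = 42.085073 → w_2 = 2.489838 - (22.585752)/(42.085073) = 1.953169

1.95317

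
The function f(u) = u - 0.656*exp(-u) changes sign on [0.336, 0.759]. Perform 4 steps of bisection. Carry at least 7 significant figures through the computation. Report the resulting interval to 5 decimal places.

f(0.336000) = -0.132793, f(0.759000) = 0.451904 (opposite signs)
step 1: m = 0.547500, f(m) = 0.168074 > 0 → root in [0.336000, 0.547500]
step 2: m = 0.441750, f(m) = 0.020001 > 0 → root in [0.336000, 0.441750]
step 3: m = 0.388875, f(m) = -0.055774 < 0 → root in [0.388875, 0.441750]
step 4: m = 0.415312, f(m) = -0.017735 < 0 → root in [0.415312, 0.441750]

[0.41531, 0.44175]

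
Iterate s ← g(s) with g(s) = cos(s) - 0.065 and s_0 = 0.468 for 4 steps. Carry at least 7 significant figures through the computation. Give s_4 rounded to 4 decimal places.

0.6642

s_1 = g(0.468000) = 0.827472
s_2 = g(0.827472) = 0.611739
s_3 = g(0.611739) = 0.753651
s_4 = g(0.753651) = 0.664196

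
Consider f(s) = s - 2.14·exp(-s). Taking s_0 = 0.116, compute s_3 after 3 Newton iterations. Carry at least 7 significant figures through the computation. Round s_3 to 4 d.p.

0.8840

Newton update: s ← s − f(s)/f'(s).
f'(s) = 1 + 2.14·exp(-s)
s_0 = 0.116000: f = -1.789617, f' = 2.905617 → s_1 = 0.116000 - (-1.789617)/(2.905617) = 0.731916
s_1 = 0.731916: f = -0.297394, f' = 2.029311 → s_2 = 0.731916 - (-0.297394)/(2.029311) = 0.878466
s_2 = 0.878466: f = -0.010532, f' = 1.888998 → s_3 = 0.878466 - (-0.010532)/(1.888998) = 0.884041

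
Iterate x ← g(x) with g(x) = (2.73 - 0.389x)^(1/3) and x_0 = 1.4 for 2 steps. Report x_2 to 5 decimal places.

x_1 = g(1.400000) = 1.297708
x_2 = g(1.297708) = 1.305537

1.30554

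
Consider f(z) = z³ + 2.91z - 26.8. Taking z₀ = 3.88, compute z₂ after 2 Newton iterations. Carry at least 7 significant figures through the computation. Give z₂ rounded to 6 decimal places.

2.699239

f'(z) = 3z² + 2.91
z_0 = 3.880000: f = 42.901872, f' = 48.073200 → z_1 = 3.880000 - (42.901872)/(48.073200) = 2.987572
z_1 = 2.987572: f = 8.559665, f' = 29.686759 → z_2 = 2.987572 - (8.559665)/(29.686759) = 2.699239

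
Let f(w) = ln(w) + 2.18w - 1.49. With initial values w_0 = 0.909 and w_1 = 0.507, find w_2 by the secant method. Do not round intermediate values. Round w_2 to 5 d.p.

f(w_0) = 0.396210, f(w_1) = -1.063984
w_2 = 0.507000 - (-1.063984)·(0.507000 - 0.909000)/(-1.063984 - (0.396210)) = 0.799921; f(w_2) = 0.030586

0.79992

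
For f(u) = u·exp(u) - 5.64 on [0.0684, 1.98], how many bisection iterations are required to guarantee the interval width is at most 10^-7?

Initial width b − a = 1.98 − 0.0684 = 1.911600.
After n steps the width is (b−a)/2^n; need (b−a)/2^n ≤ 10^-7.
So n ≥ log₂(1.911600/10^-7) = log₂(19116000.0000) ≈ 24.1883.
Hence n = 25.

25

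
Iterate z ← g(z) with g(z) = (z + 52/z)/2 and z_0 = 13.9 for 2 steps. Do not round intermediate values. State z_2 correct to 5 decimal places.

z_1 = g(13.900000) = 8.820504
z_2 = g(8.820504) = 7.357929

7.35793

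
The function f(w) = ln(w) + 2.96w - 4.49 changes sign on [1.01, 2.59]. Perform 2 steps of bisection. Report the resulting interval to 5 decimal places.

f(1.010000) = -1.490450, f(2.590000) = 4.128058 (opposite signs)
step 1: m = 1.800000, f(m) = 1.425787 > 0 → root in [1.010000, 1.800000]
step 2: m = 1.405000, f(m) = 0.008837 > 0 → root in [1.010000, 1.405000]

[1.01000, 1.40500]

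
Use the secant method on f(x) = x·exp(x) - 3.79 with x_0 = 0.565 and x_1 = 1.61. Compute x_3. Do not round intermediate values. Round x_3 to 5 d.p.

Secant update: x_(k+1) = x_k − f(x_k)·(x_k − x_(k-1))/(f(x_k) − f(x_(k-1))).
f(x_0) = -2.795912, f(x_1) = 4.264526
x_2 = 1.610000 - (4.264526)·(1.610000 - 0.565000)/(4.264526 - (-2.795912)) = 0.978817; f(x_2) = -1.185069
x_3 = 0.978817 - (-1.185069)·(0.978817 - 1.610000)/(-1.185069 - (4.264526)) = 1.116074; f(x_3) = -0.382799

1.11607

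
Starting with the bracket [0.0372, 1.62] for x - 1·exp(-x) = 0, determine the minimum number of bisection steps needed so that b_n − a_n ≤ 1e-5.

Initial width b − a = 1.62 − 0.0372 = 1.582800.
After n steps the width is (b−a)/2^n; need (b−a)/2^n ≤ 1e-5.
So n ≥ log₂(1.582800/1e-5) = log₂(158280.0000) ≈ 17.2721.
Hence n = 18.

18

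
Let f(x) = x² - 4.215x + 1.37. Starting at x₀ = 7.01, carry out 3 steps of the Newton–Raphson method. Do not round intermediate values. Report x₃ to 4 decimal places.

3.8689

Newton update: x ← x − f(x)/f'(x).
f'(x) = 2x - 4.215
x_0 = 7.010000: f = 20.962950, f' = 9.805000 → x_1 = 7.010000 - (20.962950)/(9.805000) = 4.872014
x_1 = 4.872014: f = 4.570983, f' = 5.529029 → x_2 = 4.872014 - (4.570983)/(5.529029) = 4.045290
x_2 = 4.045290: f = 0.683473, f' = 3.875580 → x_3 = 4.045290 - (0.683473)/(3.875580) = 3.868936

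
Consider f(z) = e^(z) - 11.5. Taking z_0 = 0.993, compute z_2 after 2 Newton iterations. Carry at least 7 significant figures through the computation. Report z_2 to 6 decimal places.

3.416825

Newton update: z ← z − f(z)/f'(z).
f'(z) = e^(z)
z_0 = 0.993000: f = -8.800680, f' = 2.699320 → z_1 = 0.993000 - (-8.800680)/(2.699320) = 4.253332
z_1 = 4.253332: f = 58.839376, f' = 70.339376 → z_2 = 4.253332 - (58.839376)/(70.339376) = 3.416825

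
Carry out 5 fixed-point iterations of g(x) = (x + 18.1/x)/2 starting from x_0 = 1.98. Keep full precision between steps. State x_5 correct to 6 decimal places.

4.254409

x_1 = g(1.980000) = 5.560707
x_2 = g(5.560707) = 4.407844
x_3 = g(4.407844) = 4.257080
x_4 = g(4.257080) = 4.254410
x_5 = g(4.254410) = 4.254409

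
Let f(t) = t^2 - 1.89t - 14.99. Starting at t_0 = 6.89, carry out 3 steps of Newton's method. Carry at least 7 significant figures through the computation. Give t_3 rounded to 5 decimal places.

4.93037

Newton update: t ← t − f(t)/f'(t).
f'(t) = 2t - 1.89
t_0 = 6.890000: f = 19.460000, f' = 11.890000 → t_1 = 6.890000 - (19.460000)/(11.890000) = 5.253331
t_1 = 5.253331: f = 2.678687, f' = 8.616661 → t_2 = 5.253331 - (2.678687)/(8.616661) = 4.942458
t_2 = 4.942458: f = 0.096642, f' = 7.994915 → t_3 = 4.942458 - (0.096642)/(7.994915) = 4.930370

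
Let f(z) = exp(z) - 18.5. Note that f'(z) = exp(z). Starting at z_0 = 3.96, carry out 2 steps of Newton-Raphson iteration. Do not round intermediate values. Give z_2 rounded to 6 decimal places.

2.986417

Newton update: z ← z − f(z)/f'(z).
z_0 = 3.960000: f = 33.957326, f' = 52.457326 → z_1 = 3.960000 - (33.957326)/(52.457326) = 3.312668
z_1 = 3.312668: f = 8.958276, f' = 27.458276 → z_2 = 3.312668 - (8.958276)/(27.458276) = 2.986417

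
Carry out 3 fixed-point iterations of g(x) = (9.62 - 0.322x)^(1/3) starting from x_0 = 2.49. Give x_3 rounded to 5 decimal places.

x_1 = g(2.490000) = 2.065984
x_2 = g(2.065984) = 2.076592
x_3 = g(2.076592) = 2.076328

2.07633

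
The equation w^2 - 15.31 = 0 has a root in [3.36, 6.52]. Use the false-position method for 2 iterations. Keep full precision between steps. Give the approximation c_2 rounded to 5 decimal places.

f(3.360000) = -4.020400, f(6.520000) = 27.200400
step 1: c = 3.766923, f(c) = -1.120291 < 0 → new bracket [3.766923, 6.520000]
step 2: c = 3.875827, f(c) = -0.287962 < 0 → new bracket [3.875827, 6.520000]

3.87583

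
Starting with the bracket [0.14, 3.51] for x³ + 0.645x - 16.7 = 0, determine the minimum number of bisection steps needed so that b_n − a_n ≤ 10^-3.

Initial width b − a = 3.51 − 0.14 = 3.370000.
After n steps the width is (b−a)/2^n; need (b−a)/2^n ≤ 10^-3.
So n ≥ log₂(3.370000/10^-3) = log₂(3370.0000) ≈ 11.7185.
Hence n = 12.

12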